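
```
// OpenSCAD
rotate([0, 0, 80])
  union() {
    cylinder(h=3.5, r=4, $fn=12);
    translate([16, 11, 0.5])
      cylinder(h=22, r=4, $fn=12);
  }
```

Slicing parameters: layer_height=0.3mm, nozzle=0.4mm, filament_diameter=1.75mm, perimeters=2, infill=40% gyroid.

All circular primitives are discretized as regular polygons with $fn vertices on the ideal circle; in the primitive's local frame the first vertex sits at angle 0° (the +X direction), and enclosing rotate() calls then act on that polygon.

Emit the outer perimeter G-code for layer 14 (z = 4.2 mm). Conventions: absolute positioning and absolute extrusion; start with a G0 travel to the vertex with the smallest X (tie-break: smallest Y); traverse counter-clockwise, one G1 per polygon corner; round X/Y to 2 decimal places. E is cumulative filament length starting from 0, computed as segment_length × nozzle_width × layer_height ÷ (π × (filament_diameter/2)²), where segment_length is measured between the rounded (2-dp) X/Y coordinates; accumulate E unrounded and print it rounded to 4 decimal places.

G0 X-11.99 Y18.36 Z4.20
G1 X-11.81 Y16.30 E0.1032
G1 X-10.63 Y14.60 E0.2064
G1 X-8.75 Y13.73 E0.3098
G1 X-6.69 Y13.91 E0.4129
G1 X-4.99 Y15.10 E0.5165
G1 X-4.12 Y16.97 E0.6193
G1 X-4.30 Y19.04 E0.7230
G1 X-5.48 Y20.73 E0.8258
G1 X-7.36 Y21.61 E0.9294
G1 X-9.42 Y21.43 E1.0326
G1 X-11.12 Y20.24 E1.1361
G1 X-11.99 Y18.36 E1.2394

At z = 4.2 mm: the cylinder is not intersected at this z (z outside [0, 3.5]); the cylinder at (16, 11): section is a regular 12-gon, circumradius r=4; Taking the union: only the r=4 cylinder at (16, 11) is present, so the union is just that shape — 1 connected region; (rotated 80° about Z; rotation is an isometry so areas/perimeters/island counts are preserved). The outline is a single polygon with 12 vertices. Extrusion per mm of travel: 0.4 × 0.3 / (π × 0.875²) = 0.049890. Accumulating E over each segment gives final E = 1.2394.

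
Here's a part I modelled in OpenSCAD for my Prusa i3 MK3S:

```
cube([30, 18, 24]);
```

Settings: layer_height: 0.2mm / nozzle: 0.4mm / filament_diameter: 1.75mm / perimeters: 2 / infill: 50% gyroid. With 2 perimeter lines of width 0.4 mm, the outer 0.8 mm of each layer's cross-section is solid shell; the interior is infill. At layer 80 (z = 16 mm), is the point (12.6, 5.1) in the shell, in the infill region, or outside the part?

infill

At z = 16 mm: the cube is present — its section is the full 30×18 rectangle. Overall, the cross-section is a single solid region. The nearest boundary edge runs (0.00, 0.00)→(30.00, 0.00); distance from the point to it = 5.10 mm. The point is inside the cross-section and 5.10 mm from the nearest boundary — more than the 0.8 mm shell width (2 × 0.4), so it's in the infill interior.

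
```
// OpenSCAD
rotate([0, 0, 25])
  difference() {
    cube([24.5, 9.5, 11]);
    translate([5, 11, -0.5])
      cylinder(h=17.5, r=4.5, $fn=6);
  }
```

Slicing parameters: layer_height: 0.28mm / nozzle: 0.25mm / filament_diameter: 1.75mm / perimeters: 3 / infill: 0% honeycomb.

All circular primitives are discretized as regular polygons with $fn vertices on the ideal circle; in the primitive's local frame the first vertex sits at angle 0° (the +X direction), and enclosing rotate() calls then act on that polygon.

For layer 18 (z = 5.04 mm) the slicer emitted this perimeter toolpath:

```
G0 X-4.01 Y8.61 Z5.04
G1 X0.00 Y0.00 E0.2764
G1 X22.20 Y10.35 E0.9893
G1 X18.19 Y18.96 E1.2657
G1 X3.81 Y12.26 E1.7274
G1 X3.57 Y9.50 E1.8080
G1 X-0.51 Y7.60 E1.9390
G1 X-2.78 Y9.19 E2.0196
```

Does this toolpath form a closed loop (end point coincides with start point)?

no

Start point (G0): (-4.01, 8.61). End point (last G1): the path does not return to the start — open.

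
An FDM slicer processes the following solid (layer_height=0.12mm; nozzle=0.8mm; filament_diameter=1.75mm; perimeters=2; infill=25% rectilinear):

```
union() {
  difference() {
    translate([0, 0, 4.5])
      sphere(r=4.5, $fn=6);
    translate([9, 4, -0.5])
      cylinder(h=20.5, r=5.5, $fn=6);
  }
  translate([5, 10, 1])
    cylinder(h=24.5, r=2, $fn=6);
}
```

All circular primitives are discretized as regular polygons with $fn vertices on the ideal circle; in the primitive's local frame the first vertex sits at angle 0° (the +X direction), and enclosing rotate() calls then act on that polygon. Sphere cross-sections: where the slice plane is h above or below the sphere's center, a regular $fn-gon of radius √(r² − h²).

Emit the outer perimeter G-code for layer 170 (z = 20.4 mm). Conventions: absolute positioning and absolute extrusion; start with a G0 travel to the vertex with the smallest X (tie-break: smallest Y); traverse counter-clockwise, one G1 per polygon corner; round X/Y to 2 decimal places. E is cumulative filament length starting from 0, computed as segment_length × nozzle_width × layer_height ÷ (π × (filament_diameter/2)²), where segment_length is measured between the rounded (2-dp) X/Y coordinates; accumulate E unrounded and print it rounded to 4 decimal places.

G0 X3.00 Y10.00 Z20.40
G1 X4.00 Y8.27 E0.0798
G1 X6.00 Y8.27 E0.1596
G1 X7.00 Y10.00 E0.2393
G1 X6.00 Y11.73 E0.3191
G1 X4.00 Y11.73 E0.3989
G1 X3.00 Y10.00 E0.4787

At z = 20.4 mm: the sphere is absent (|z−center|=15.900 > r=4.5); the cylinder at (9, 4) is absent (z outside [-0.5, 20]); Taking the first minus the rest: the first operand is absent here, so nothing remains; the r=2 cylinder at (5, 10) contributes a regular 6-gon of circumradius 2; Combining (union): only the r=2 cylinder at (5, 10) is present, so the union is just that shape — 1 connected region. The outline is a single polygon with 6 vertices. Extrusion per mm of travel: 0.8 × 0.12 / (π × 0.875²) = 0.039912. Accumulating E over each segment gives final E = 0.4787.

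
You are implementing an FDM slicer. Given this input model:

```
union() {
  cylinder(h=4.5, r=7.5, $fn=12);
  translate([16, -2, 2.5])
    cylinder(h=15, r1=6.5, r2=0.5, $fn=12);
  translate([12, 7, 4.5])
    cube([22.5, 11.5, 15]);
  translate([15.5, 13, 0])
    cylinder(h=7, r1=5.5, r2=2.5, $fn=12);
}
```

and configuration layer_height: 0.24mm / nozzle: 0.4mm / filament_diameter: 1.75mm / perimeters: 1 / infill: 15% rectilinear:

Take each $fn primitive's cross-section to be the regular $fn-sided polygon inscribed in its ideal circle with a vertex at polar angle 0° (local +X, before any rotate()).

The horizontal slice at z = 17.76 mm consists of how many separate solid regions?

At z = 17.76 mm: the cylinder is not intersected at this z (z outside [0, 4.5]); the cone at (16, -2) is absent (z outside [2.5, 17.5]); the cube at (12, 7) is present — its section is the full 22.5×11.5 rectangle; the cone at (15.5, 13) is not intersected at this z (z outside [0, 7]); Taking the union: only the 22.5×11.5 cube at (12, 7) is present, so the union is just that shape — 1 connected region. The result has 1 disconnected region.

1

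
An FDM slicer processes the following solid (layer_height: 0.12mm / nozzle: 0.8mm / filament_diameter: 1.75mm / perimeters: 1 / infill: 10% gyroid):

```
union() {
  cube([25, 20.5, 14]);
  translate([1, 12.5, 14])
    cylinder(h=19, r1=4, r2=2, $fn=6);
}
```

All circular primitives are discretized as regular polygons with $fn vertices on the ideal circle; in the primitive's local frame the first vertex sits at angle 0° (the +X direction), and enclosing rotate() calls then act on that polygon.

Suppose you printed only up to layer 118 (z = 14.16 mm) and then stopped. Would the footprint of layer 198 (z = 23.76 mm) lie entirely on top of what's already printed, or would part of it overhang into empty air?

entirely on top

Compare the two slices. At z = 14.16: the cube is not intersected at this z (z outside [0, 14]); the cone at (1, 12.5) (r1=4→r2=2) has section circumradius 3.983 here — a regular 6-gon (area = (6/2)·3.983²·sin(360°/6) = 41.22 mm²); Taking the union: only the cone at (1, 12.5) is present, so the union is just that shape — area = 41.22 mm². At z = 23.76: the cube is not intersected at this z (z outside [0, 14]); the cone at (1, 12.5) (r1=4→r2=2) has section circumradius 2.973 here — a regular 6-gon (area = (6/2)·2.973²·sin(360°/6) = 22.96 mm²); Taking the union: only the cone at (1, 12.5) is present, so the union is just that shape — area = 22.96 mm². Checking containment: the cross-section at z = 23.76 is a subset of the cross-section at z = 14.16.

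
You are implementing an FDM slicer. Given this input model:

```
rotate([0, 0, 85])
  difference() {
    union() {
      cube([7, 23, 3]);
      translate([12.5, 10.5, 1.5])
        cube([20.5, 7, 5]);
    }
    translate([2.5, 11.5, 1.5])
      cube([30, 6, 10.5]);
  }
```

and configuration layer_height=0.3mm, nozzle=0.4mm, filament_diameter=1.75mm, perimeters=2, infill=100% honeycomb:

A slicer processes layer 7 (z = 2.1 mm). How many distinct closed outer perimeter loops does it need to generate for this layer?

At z = 2.1 mm: the cube is present — its section is the full 7×23 rectangle; the cube at (12.5, 10.5) (footprint 20.5×7) is included at this height; Merging all regions: the 2 present regions are separate (no shared area or edge), so areas and boundary lengths simply add and each stays a separate island — 2 connected regions; the cube at (2.5, 11.5) is present — its section is the full 30×6 rectangle; After the difference (first − rest): starting from that combined region, the 30×6 cube at (2.5, 11.5) partially overlaps it — only the 147.00 mm² overlap (of its 180.00 mm²) is removed, clipping the outline — 2 connected regions; (whole slice rotated 85° about Z — lengths, areas and connectivity unchanged). The result has 2 disconnected regions.

2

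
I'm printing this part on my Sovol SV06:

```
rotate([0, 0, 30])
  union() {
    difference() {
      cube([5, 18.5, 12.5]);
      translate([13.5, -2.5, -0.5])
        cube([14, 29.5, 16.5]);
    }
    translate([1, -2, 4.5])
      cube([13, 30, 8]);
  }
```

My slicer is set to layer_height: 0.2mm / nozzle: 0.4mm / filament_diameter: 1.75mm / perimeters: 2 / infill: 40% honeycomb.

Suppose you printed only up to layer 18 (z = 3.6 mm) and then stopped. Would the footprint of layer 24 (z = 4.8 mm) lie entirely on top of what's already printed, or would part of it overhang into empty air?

part overhangs

Compare the two slices. At z = 3.6: the cube is present — its section is the full 5×18.5 rectangle (area 92.50 mm²); the cube at (13.5, -2.5) (footprint 14×29.5) is included at this height (area 413.00 mm²); Subtracting the remaining from the first: starting from the 5×18.5 cube (92.50 mm²), the 14×29.5 cube at (13.5, -2.5) misses the remaining region (no effect) — area = 92.50 mm²; the cube at (1, -2) does not reach this height (z outside [4.5, 12.5]); Taking the union: only that combined region is present, so the union is just that shape — area = 92.50 mm²; (whole slice rotated 30° about Z — lengths, areas and connectivity unchanged). At z = 4.8: the 5×18.5 cube contributes its full rectangle (area 92.50 mm²); the 14×29.5 cube at (13.5, -2.5) contributes its full rectangle (area 413.00 mm²); Taking the first minus the rest: starting from the 5×18.5 cube (92.50 mm²), the 14×29.5 cube at (13.5, -2.5) misses the remaining region (no effect) — area = 92.50 mm²; the cube at (1, -2) is present — its section is the full 13×30 rectangle (area 390.00 mm²); Merging all regions: the regions partially overlap — summed areas 482.50 mm² minus the doubly-counted overlap 74.00 mm² gives 408.50 mm² — area = 408.50 mm²; (whole slice rotated 30° about Z — lengths, areas and connectivity unchanged). Checking containment: at z = 4.8 the cross-section extends beyond the z = 3.6 cross-section by about 316.00 mm².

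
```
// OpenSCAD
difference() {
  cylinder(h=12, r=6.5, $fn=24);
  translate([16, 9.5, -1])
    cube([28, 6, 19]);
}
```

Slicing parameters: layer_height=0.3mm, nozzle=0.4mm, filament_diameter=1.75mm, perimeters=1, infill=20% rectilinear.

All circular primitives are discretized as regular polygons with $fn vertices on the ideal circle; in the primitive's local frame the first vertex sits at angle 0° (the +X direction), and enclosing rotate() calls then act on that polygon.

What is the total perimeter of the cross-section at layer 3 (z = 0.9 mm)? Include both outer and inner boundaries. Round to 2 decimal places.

40.72 mm

At z = 0.9 mm: the r=6.5 cylinder gives a regular 24-gon of circumradius 6.5 (constant along its height) (perimeter = 2·24·6.500·sin(180°/24) = 40.72 mm); the cube at (16, 9.5) is present — its section is the full 28×6 rectangle (perimeter 68.00 mm); After the difference (first − rest): starting from the r=6.5 cylinder, the 28×6 cube at (16, 9.5) misses the remaining region (no effect) — boundary = 40.72 mm. Overall, the cross-section is a single solid region. Total boundary length (outer) = 40.72 mm.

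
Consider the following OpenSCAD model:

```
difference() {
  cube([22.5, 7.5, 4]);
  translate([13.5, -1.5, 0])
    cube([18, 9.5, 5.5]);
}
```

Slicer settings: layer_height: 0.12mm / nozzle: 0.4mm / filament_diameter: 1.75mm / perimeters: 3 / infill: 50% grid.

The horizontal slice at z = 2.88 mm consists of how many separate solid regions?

At z = 2.88 mm: the 22.5×7.5 cube contributes its full rectangle; the 18×9.5 cube at (13.5, -1.5) contributes its full rectangle; Taking the first minus the rest: starting from the 22.5×7.5 cube, the 18×9.5 cube at (13.5, -1.5) partially overlaps it — only the 67.50 mm² overlap (of its 171.00 mm²) is removed, clipping the outline — 1 connected region. The result has 1 disconnected region.

1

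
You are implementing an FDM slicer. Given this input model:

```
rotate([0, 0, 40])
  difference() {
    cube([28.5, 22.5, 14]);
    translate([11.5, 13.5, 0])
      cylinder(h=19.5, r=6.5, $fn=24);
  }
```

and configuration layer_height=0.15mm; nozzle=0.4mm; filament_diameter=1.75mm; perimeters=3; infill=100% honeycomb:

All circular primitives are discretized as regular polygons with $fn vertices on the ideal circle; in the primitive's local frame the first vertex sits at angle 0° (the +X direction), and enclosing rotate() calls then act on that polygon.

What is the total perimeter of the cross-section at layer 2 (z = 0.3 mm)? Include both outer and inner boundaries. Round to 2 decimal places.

At z = 0.3 mm: the 28.5×22.5 cube contributes its full rectangle (perimeter 102.00 mm); the cylinder at (11.5, 13.5): section is a regular 24-gon, circumradius r=6.5 (perimeter = 2·24·6.500·sin(180°/24) = 40.72 mm); Taking the first minus the rest: starting from the 28.5×22.5 cube, the r=6.5 cylinder at (11.5, 13.5) lies wholly inside it (removes its full 131.22 mm² and its 40.72 mm outline becomes a hole wall) — boundary (outer + 1 inner loop) = 142.72 mm; (whole slice rotated 40° about Z — lengths, areas and connectivity unchanged). Overall, the cross-section is one region with 1 hole. Total boundary length (outer + inner) = 142.72 mm.

142.72 mm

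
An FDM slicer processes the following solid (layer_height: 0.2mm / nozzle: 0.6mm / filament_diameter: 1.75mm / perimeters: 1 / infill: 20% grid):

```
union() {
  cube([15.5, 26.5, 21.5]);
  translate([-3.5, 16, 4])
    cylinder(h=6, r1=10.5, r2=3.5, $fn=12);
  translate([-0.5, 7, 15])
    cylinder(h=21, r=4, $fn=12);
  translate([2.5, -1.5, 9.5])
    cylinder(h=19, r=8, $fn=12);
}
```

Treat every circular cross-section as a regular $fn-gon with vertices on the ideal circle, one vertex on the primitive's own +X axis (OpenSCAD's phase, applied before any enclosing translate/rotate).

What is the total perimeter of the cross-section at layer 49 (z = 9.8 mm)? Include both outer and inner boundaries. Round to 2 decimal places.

At z = 9.8 mm: the 15.5×26.5 cube contributes its full rectangle (perimeter 84.00 mm); the cone at (-3.5, 16): at t=0.967 of its height the radius interpolates to r₁+(r₂−r₁)t = 3.733, giving a regular 12-gon of that circumradius (perimeter = 2·12·3.733·sin(180°/12) = 23.19 mm); the cylinder at (-0.5, 7) is absent (z outside [15, 36]); the r=8 cylinder at (2.5, -1.5) contributes a regular 12-gon of circumradius 8 (perimeter = 2·12·8.000·sin(180°/12) = 49.69 mm); Combining (union): the regions partially overlap (shared area 51.92 mm²), so the edge portions inside another operand are dropped and the merged outline is re-measured after clipping — boundary = 123.95 mm. Overall, the cross-section is a single solid region. Total boundary length (outer) = 123.95 mm.

123.95 mm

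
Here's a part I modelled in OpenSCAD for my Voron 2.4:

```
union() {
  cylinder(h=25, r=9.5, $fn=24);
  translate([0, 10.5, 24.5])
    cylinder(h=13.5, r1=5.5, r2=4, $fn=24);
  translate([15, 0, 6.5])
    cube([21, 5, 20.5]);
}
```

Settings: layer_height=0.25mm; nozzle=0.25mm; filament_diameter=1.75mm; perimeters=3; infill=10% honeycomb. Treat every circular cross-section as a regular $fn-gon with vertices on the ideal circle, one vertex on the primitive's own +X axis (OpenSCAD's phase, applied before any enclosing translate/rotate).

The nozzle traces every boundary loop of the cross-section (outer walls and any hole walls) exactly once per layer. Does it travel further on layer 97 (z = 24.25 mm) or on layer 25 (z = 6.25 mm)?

layer 97 (z = 24.25 mm)

Layer 97 (z = 24.25): the cylinder: section is a regular 24-gon, circumradius r=9.5 (perimeter = 2·24·9.500·sin(180°/24) = 59.52 mm); the cone at (0, 10.5) is absent (z outside [24.5, 38]); the cube at (15, 0) is present — its section is the full 21×5 rectangle (perimeter 52.00 mm); Merging all regions: the 2 present regions are separate (no shared area or edge), so areas and boundary lengths simply add and each stays a separate island — boundary = 111.52 mm. So its perimeter = 111.52 mm. Layer 25 (z = 6.25): the r=9.5 cylinder gives a regular 24-gon of circumradius 9.5 (constant along its height) (perimeter = 2·24·9.500·sin(180°/24) = 59.52 mm); the cone at (0, 10.5) is not intersected at this z (z outside [24.5, 38]); the cube at (15, 0) does not reach this height (z outside [6.5, 27]); Merging all regions: only the r=9.5 cylinder is present, so the union is just that shape — boundary = 59.52 mm. So its perimeter = 59.52 mm. Layer 97 is larger (111.52 vs 59.52 mm).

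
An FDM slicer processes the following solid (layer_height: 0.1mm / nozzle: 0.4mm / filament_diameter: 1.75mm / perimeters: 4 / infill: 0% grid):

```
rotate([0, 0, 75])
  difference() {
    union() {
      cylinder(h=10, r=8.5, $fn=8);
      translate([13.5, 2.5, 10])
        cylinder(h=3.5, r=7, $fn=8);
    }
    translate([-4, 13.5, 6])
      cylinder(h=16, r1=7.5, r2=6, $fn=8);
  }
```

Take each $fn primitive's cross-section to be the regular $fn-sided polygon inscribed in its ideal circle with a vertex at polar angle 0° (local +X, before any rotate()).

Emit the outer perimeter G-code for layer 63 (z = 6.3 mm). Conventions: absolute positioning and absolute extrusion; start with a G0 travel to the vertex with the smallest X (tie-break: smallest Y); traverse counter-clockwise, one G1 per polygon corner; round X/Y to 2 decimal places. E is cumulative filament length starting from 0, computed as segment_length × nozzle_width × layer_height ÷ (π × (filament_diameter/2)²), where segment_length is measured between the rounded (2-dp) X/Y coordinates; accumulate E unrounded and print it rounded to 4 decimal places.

At z = 6.3 mm: the r=8.5 cylinder contributes a regular 8-gon of circumradius 8.5; the cylinder at (13.5, 2.5) is not intersected at this z (z outside [10, 13.5]); Merging all regions: only the r=8.5 cylinder is present, so the union is just that shape — 1 connected region; the cone at (-4, 13.5) (r1=7.5→r2=6) has section circumradius 7.472 here — a regular 8-gon; Taking the first minus the rest: starting from that combined region, the cone at (-4, 13.5) partially overlaps it — only the 4.06 mm² overlap (of its 157.91 mm²) is removed, clipping the outline — 1 connected region; (rotated 75° about Z; rotation is an isometry so areas/perimeters/island counts are preserved). The outline is a single polygon with 10 vertices. Extrusion per mm of travel: 0.4 × 0.1 / (π × 0.875²) = 0.016630. Accumulating E over each segment gives final E = 0.8654.

G0 X-7.56 Y3.04 Z6.30
G1 X-6.86 Y-2.30 E0.0896
G1 X-7.51 Y-3.15 E0.1074
G1 X-7.36 Y-4.25 E0.1258
G1 X-2.20 Y-8.21 E0.2340
G1 X4.25 Y-7.36 E0.3422
G1 X8.21 Y-2.20 E0.4504
G1 X7.36 Y4.25 E0.5585
G1 X2.20 Y8.21 E0.6667
G1 X-4.25 Y7.36 E0.7749
G1 X-7.56 Y3.04 E0.8654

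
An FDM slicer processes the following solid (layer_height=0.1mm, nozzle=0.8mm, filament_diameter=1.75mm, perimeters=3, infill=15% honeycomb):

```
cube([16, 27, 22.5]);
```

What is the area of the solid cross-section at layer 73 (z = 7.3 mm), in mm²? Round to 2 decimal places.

At z = 7.3 mm: the cube (footprint 16×27) is included at this height (area 432.00 mm²). Overall, the cross-section is a single solid region. Net area = 432.00 mm².

432.00 mm²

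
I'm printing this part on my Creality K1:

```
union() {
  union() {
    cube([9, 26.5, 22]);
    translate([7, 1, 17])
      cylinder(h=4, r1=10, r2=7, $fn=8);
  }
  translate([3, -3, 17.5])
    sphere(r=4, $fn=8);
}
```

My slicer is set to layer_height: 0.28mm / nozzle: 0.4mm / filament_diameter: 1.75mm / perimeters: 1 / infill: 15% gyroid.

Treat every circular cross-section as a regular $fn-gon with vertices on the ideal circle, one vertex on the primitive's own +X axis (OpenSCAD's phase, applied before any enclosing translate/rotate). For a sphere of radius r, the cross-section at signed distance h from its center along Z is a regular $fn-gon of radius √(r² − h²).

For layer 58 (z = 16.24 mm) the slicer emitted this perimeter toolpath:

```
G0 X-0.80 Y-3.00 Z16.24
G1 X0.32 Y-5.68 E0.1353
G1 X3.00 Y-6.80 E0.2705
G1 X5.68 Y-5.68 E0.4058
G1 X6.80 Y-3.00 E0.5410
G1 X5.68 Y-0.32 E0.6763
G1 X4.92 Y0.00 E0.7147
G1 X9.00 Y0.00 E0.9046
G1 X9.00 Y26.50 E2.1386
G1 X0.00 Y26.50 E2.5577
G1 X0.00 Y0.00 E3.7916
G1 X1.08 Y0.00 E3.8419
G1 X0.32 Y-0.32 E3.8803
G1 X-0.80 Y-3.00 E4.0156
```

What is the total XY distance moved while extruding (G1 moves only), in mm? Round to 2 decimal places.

Sum the Euclidean lengths of each G1 segment: total = 86.24 mm.

86.24 mm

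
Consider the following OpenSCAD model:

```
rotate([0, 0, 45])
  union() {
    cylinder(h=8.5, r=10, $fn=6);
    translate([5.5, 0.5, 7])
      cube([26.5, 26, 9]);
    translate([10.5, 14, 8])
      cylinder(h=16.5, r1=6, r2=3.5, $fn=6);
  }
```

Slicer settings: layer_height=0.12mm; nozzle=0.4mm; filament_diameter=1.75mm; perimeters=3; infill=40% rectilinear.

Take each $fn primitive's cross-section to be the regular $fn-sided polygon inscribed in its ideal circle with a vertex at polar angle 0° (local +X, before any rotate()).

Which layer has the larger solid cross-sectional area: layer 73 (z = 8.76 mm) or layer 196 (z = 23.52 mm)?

layer 73 (z = 8.76 mm)

Layer 73 (z = 8.76): the cylinder is not intersected at this z (z outside [0, 8.5]); the cube at (5.5, 0.5) is present — its section is the full 26.5×26 rectangle (area 689.00 mm²); the cone at (10.5, 14) (r1=6→r2=3.5) has section circumradius 5.885 here — a regular 6-gon (area = (6/2)·5.885²·sin(360°/6) = 89.98 mm²); Combining (union): the regions partially overlap — summed areas 778.98 mm² minus the doubly-counted overlap 88.62 mm² gives 690.36 mm² — area = 690.36 mm²; (whole slice rotated 45° about Z — lengths, areas and connectivity unchanged). So its area = 690.36 mm². Layer 196 (z = 23.52): the cylinder is not intersected at this z (z outside [0, 8.5]); the cube at (5.5, 0.5) is not intersected at this z (z outside [7, 16]); the cone at (10.5, 14) (r1=6→r2=3.5) has section circumradius 3.648 here — a regular 6-gon (area = (6/2)·3.648²·sin(360°/6) = 34.58 mm²); Merging all regions: only the cone at (10.5, 14) is present, so the union is just that shape — area = 34.58 mm²; (rotated 45° about Z; rotation is an isometry so areas/perimeters/island counts are preserved). So its area = 34.58 mm². Layer 73 is larger (690.36 vs 34.58 mm²).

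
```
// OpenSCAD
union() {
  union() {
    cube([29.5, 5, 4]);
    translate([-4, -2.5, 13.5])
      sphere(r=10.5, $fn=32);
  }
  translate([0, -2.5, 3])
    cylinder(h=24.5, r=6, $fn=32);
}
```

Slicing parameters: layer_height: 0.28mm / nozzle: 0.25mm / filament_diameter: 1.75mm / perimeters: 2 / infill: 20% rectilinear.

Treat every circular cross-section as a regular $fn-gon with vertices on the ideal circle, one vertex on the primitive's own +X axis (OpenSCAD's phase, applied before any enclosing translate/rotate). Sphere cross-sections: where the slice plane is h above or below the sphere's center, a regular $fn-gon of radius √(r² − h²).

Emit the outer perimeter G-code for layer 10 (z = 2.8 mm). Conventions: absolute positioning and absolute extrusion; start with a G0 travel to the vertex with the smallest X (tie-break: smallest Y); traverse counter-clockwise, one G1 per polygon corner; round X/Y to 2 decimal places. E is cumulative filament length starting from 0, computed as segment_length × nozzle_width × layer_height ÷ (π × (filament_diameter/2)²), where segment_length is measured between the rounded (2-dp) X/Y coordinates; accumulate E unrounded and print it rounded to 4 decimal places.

At z = 2.8 mm: the cube is present — its section is the full 29.5×5 rectangle; the sphere at (-4, -2.5) is absent (|z−center|=10.700 > r=10.5); Taking the union: only the 29.5×5 cube is present, so the union is just that shape — 1 connected region; the cylinder at (0, -2.5) is not intersected at this z (z outside [3, 27.5]); Taking the union: only that combined region is present, so the union is just that shape — 1 connected region. The outline is a single polygon with 4 vertices. Extrusion per mm of travel: 0.25 × 0.28 / (π × 0.875²) = 0.029103. Accumulating E over each segment gives final E = 2.0081.

G0 X0.00 Y0.00 Z2.80
G1 X29.50 Y0.00 E0.8585
G1 X29.50 Y5.00 E1.0040
G1 X0.00 Y5.00 E1.8626
G1 X0.00 Y0.00 E2.0081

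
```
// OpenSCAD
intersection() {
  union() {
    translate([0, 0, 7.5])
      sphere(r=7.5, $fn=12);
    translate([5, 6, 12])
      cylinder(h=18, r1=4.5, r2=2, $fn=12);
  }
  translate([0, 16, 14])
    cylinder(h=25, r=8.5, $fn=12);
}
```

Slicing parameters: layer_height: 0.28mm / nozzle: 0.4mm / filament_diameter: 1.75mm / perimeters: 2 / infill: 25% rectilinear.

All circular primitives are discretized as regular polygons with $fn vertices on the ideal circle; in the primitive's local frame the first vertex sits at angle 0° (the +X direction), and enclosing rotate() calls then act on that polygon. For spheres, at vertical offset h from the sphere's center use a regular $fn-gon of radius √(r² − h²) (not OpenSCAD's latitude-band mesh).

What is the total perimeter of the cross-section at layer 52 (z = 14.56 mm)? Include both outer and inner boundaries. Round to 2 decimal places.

At z = 14.56 mm: the r=7.5 sphere contributes a regular 12-gon of circumradius √(7.5²−7.06²) = 2.531 (perimeter = 2·12·2.531·sin(180°/12) = 15.72 mm); the cone at (5, 6) (r1=4.5→r2=2) has section circumradius 4.144 here — a regular 12-gon (perimeter = 2·12·4.144·sin(180°/12) = 25.74 mm); Combining (union): the 2 present regions are separate (no shared area or edge), so areas and boundary lengths simply add and each stays a separate island — boundary = 41.47 mm; the r=8.5 cylinder at (0, 16) contributes a regular 12-gon of circumradius 8.5 (perimeter = 2·12·8.500·sin(180°/12) = 52.80 mm); Keeping only the common overlap: the r=8.5 cylinder at (0, 16) partially overlaps that combined region; clipping to the common part keeps 3.87 mm² — boundary = 10.03 mm. Overall, the cross-section is a single solid region. Total boundary length (outer) = 10.03 mm.

10.03 mm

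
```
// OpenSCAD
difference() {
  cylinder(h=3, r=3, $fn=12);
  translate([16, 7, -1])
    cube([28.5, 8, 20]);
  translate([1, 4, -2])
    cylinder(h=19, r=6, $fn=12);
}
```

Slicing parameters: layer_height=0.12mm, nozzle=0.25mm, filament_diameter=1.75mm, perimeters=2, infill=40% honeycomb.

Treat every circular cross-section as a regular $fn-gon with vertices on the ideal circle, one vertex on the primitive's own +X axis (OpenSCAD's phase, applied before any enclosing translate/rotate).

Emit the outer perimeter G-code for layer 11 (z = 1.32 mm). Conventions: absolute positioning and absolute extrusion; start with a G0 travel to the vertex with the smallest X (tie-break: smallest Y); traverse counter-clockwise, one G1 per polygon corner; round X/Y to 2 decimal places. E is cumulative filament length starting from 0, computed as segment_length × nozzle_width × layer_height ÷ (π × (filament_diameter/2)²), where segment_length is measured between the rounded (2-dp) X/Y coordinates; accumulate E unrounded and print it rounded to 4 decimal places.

At z = 1.32 mm: the r=3 cylinder contributes a regular 12-gon of circumradius 3; the cube at (16, 7) is present — its section is the full 28.5×8 rectangle; the cylinder at (1, 4): section is a regular 12-gon, circumradius r=6; Taking the first minus the rest: starting from the r=3 cylinder, the 28.5×8 cube at (16, 7) misses the remaining region (no effect); the r=6 cylinder at (1, 4) partially overlaps it — only the 22.14 mm² overlap (of its 108.00 mm²) is removed, clipping the outline — 1 connected region. The outline is a single polygon with 8 vertices. Extrusion per mm of travel: 0.25 × 0.12 / (π × 0.875²) = 0.012473. Accumulating E over each segment gives final E = 0.1661.

G0 X-2.93 Y-0.27 Z1.32
G1 X-2.60 Y-1.50 E0.0159
G1 X-1.50 Y-2.60 E0.0353
G1 X0.00 Y-3.00 E0.0546
G1 X1.50 Y-2.60 E0.0740
G1 X2.50 Y-1.60 E0.0917
G1 X1.00 Y-2.00 E0.1110
G1 X-2.00 Y-1.20 E0.1497
G1 X-2.93 Y-0.27 E0.1661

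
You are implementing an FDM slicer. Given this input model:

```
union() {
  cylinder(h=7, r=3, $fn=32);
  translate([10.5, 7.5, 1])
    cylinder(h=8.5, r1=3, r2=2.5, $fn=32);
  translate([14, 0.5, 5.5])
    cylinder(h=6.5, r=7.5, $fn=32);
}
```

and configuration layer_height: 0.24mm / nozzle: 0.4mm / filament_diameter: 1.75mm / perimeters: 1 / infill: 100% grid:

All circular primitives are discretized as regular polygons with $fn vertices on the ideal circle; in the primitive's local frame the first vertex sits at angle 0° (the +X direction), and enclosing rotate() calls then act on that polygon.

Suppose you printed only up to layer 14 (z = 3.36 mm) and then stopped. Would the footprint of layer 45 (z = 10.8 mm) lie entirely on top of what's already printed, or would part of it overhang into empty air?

Compare the two slices. At z = 3.36: the cylinder: section is a regular 32-gon, circumradius r=3 (area = (32/2)·3.000²·sin(360°/32) = 28.09 mm²); the cone at (10.5, 7.5) (r1=3→r2=2.5) has section circumradius 2.861 here — a regular 32-gon (area = (32/2)·2.861²·sin(360°/32) = 25.55 mm²); the cylinder at (14, 0.5) does not reach this height (z outside [5.5, 12]); Combining (union): the 2 present regions are separate (no shared area or edge), so areas and boundary lengths simply add and each stays a separate island — area = 53.65 mm². At z = 10.8: the cylinder is not intersected at this z (z outside [0, 7]); the cone at (10.5, 7.5) is absent (z outside [1, 9.5]); the r=7.5 cylinder at (14, 0.5) contributes a regular 32-gon of circumradius 7.5 (area = (32/2)·7.500²·sin(360°/32) = 175.58 mm²); Merging all regions: only the r=7.5 cylinder at (14, 0.5) is present, so the union is just that shape — area = 175.58 mm². Checking containment: at z = 10.8 the cross-section extends beyond the z = 3.36 cross-section by about 165.78 mm².

part overhangs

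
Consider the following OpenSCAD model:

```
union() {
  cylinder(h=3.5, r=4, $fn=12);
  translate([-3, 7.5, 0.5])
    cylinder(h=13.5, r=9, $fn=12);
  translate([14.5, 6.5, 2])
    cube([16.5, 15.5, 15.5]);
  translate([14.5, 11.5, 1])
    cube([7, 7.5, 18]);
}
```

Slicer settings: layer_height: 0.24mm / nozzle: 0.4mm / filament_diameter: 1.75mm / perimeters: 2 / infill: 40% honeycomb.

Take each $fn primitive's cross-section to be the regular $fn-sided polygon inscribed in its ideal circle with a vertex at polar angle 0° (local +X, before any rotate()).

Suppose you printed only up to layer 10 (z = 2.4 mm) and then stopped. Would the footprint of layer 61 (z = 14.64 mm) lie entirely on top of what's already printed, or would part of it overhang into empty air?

Compare the two slices. At z = 2.4: the r=4 cylinder gives a regular 12-gon of circumradius 4 (constant along its height) (area = (12/2)·4.000²·sin(360°/12) = 48.00 mm²); the r=9 cylinder at (-3, 7.5) contributes a regular 12-gon of circumradius 9 (area = (12/2)·9.000²·sin(360°/12) = 243.00 mm²); the cube at (14.5, 6.5) is present — its section is the full 16.5×15.5 rectangle (area 255.75 mm²); the cube at (14.5, 11.5) (footprint 7×7.5) is included at this height (area 52.50 mm²); Taking the union: the regions partially overlap — summed areas 599.25 mm² minus the doubly-counted overlap 79.81 mm² gives 519.44 mm² — area = 519.44 mm². At z = 14.64: the cylinder does not reach this height (z outside [0, 3.5]); the cylinder at (-3, 7.5) is absent (z outside [0.5, 14]); the 16.5×15.5 cube at (14.5, 6.5) contributes its full rectangle (area 255.75 mm²); the cube at (14.5, 11.5) (footprint 7×7.5) is included at this height (area 52.50 mm²); Merging all regions: the 7×7.5 cube at (14.5, 11.5) lies entirely inside the 16.5×15.5 cube at (14.5, 6.5), so the union is just the 16.5×15.5 cube at (14.5, 6.5) — area = 255.75 mm². Checking containment: the cross-section at z = 14.64 is a subset of the cross-section at z = 2.4.

entirely on top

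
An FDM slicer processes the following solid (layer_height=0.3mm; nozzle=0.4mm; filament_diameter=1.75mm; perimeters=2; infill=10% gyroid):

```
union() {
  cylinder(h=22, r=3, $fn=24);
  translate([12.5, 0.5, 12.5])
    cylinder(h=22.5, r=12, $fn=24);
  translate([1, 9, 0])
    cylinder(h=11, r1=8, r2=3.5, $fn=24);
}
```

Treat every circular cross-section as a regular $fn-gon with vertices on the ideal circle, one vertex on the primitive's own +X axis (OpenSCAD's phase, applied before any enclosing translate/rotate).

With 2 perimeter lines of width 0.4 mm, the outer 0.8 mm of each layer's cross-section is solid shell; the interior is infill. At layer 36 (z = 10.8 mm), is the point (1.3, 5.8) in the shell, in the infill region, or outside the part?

At z = 10.8 mm: the cylinder: section is a regular 24-gon, circumradius r=3; the cylinder at (12.5, 0.5) does not reach this height (z outside [12.5, 35]); the cone at (1, 9): at t=0.982 of its height the radius interpolates to r₁+(r₂−r₁)t = 3.582, giving a regular 24-gon of that circumradius; Taking the union: the 2 present regions are separate (no shared area or edge), so areas and boundary lengths simply add and each stays a separate island — 2 connected regions. Overall, the cross-section has 2 separate islands. The nearest boundary edge runs (1.93, 5.54)→(1.00, 5.42); distance from the point to it = 0.34 mm. (Shell/infill is judged within the island containing the point — the largest one.) The point is inside the cross-section, 0.34 mm from the nearest boundary — within the 0.8 mm shell band (2 × 0.4).

shell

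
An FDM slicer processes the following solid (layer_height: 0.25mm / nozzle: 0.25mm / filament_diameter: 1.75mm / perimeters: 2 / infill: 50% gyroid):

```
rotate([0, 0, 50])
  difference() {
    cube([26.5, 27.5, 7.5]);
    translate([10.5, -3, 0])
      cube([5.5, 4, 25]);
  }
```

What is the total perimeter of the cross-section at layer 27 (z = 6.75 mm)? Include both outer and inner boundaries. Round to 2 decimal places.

110.00 mm

At z = 6.75 mm: the 26.5×27.5 cube contributes its full rectangle (perimeter 108.00 mm); the cube at (10.5, -3) is present — its section is the full 5.5×4 rectangle (perimeter 19.00 mm); After the difference (first − rest): starting from the 26.5×27.5 cube, the 5.5×4 cube at (10.5, -3) partially overlaps it — only the 5.50 mm² overlap (of its 22.00 mm²) is removed, clipping the outline — boundary = 110.00 mm; (rotated 50° about Z; rotation is an isometry so areas/perimeters/island counts are preserved). Overall, the cross-section is a single solid region. Total boundary length (outer) = 110.00 mm.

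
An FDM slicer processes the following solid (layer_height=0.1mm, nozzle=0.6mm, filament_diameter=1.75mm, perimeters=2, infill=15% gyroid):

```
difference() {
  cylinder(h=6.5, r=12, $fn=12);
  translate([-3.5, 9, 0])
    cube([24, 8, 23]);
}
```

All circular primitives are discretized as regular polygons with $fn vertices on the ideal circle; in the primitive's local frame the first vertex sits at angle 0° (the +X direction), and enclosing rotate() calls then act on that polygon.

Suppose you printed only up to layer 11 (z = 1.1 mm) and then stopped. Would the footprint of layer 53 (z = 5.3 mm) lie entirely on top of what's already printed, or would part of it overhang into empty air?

Compare the two slices. At z = 1.1: the cylinder: section is a regular 12-gon, circumradius r=12 (area = (12/2)·12.000²·sin(360°/12) = 432.00 mm²); the cube at (-3.5, 9) is present — its section is the full 24×8 rectangle (area 192.00 mm²); Subtracting the remaining from the first: starting from the r=12 cylinder (432.00 mm²), the 24×8 cube at (-3.5, 9) partially overlaps it — only the 23.00 mm² overlap (of its 192.00 mm²) is removed, clipping the outline — area = 409.00 mm². At z = 5.3: the r=12 cylinder gives a regular 12-gon of circumradius 12 (constant along its height) (area = (12/2)·12.000²·sin(360°/12) = 432.00 mm²); the cube at (-3.5, 9) is present — its section is the full 24×8 rectangle (area 192.00 mm²); Taking the first minus the rest: starting from the r=12 cylinder (432.00 mm²), the 24×8 cube at (-3.5, 9) partially overlaps it — only the 23.00 mm² overlap (of its 192.00 mm²) is removed, clipping the outline — area = 409.00 mm². Checking containment: the cross-section at z = 5.3 is a subset of the cross-section at z = 1.1.

entirely on top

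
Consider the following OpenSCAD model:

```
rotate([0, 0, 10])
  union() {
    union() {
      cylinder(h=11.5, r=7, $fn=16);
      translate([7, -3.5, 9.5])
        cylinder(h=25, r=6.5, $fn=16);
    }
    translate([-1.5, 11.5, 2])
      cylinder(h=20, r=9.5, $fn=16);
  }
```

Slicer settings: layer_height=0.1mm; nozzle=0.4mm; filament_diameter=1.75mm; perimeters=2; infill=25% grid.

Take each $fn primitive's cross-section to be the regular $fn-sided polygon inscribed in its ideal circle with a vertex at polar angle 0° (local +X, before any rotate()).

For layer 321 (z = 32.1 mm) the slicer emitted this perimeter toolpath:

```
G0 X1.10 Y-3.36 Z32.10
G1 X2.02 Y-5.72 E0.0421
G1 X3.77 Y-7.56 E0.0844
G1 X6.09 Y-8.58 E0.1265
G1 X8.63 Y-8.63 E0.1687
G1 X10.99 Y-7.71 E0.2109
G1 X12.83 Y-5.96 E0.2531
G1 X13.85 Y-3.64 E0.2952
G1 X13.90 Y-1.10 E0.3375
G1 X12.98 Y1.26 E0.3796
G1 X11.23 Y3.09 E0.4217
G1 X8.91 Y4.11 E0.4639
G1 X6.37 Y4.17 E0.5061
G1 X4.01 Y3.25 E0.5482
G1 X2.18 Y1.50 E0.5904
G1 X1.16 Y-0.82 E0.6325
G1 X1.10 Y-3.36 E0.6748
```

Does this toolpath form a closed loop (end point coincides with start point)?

Start point (G0): (1.10, -3.36). End point (last G1): the path returns to the start — closed.

yes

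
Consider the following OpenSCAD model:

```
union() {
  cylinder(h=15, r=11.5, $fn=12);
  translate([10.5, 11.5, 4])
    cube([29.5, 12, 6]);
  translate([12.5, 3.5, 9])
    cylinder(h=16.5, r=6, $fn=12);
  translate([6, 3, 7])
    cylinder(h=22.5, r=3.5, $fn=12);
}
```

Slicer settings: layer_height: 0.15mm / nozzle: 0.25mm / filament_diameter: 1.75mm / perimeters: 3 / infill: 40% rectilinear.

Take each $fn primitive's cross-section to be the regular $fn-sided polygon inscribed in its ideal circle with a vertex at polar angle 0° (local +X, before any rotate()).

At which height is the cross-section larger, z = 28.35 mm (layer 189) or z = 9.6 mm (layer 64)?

layer 64 (z = 9.6 mm)

Layer 189 (z = 28.35): the cylinder does not reach this height (z outside [0, 15]); the cube at (10.5, 11.5) does not reach this height (z outside [4, 10]); the cylinder at (12.5, 3.5) does not reach this height (z outside [9, 25.5]); the r=3.5 cylinder at (6, 3) gives a regular 12-gon of circumradius 3.5 (constant along its height) (area = (12/2)·3.500²·sin(360°/12) = 36.75 mm²); Merging all regions: only the r=3.5 cylinder at (6, 3) is present, so the union is just that shape — area = 36.75 mm². So its area = 36.75 mm². Layer 64 (z = 9.6): the r=11.5 cylinder contributes a regular 12-gon of circumradius 11.5 (area = (12/2)·11.500²·sin(360°/12) = 396.75 mm²); the 29.5×12 cube at (10.5, 11.5) contributes its full rectangle (area 354.00 mm²); the r=6 cylinder at (12.5, 3.5) contributes a regular 12-gon of circumradius 6 (area = (12/2)·6.000²·sin(360°/12) = 108.00 mm²); the cylinder at (6, 3): section is a regular 12-gon, circumradius r=3.5 (area = (12/2)·3.500²·sin(360°/12) = 36.75 mm²); Merging all regions: the regions partially overlap — summed areas 895.50 mm² minus the doubly-counted overlap 66.10 mm² gives 829.40 mm² — area = 829.40 mm². So its area = 829.40 mm². Layer 64 is larger (829.40 vs 36.75 mm²).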